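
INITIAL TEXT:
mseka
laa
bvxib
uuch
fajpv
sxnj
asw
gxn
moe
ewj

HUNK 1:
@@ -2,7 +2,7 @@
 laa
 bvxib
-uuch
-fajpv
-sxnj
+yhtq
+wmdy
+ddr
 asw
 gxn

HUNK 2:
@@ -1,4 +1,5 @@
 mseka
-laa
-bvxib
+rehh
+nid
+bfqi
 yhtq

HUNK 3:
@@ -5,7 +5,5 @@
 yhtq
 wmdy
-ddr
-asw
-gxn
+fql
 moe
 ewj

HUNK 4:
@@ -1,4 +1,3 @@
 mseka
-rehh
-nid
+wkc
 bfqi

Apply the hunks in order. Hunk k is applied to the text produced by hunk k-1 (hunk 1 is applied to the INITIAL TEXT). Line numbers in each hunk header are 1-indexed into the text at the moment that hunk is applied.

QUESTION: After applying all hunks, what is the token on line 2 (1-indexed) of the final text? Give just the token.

Answer: wkc

Derivation:
Hunk 1: at line 2 remove [uuch,fajpv,sxnj] add [yhtq,wmdy,ddr] -> 10 lines: mseka laa bvxib yhtq wmdy ddr asw gxn moe ewj
Hunk 2: at line 1 remove [laa,bvxib] add [rehh,nid,bfqi] -> 11 lines: mseka rehh nid bfqi yhtq wmdy ddr asw gxn moe ewj
Hunk 3: at line 5 remove [ddr,asw,gxn] add [fql] -> 9 lines: mseka rehh nid bfqi yhtq wmdy fql moe ewj
Hunk 4: at line 1 remove [rehh,nid] add [wkc] -> 8 lines: mseka wkc bfqi yhtq wmdy fql moe ewj
Final line 2: wkc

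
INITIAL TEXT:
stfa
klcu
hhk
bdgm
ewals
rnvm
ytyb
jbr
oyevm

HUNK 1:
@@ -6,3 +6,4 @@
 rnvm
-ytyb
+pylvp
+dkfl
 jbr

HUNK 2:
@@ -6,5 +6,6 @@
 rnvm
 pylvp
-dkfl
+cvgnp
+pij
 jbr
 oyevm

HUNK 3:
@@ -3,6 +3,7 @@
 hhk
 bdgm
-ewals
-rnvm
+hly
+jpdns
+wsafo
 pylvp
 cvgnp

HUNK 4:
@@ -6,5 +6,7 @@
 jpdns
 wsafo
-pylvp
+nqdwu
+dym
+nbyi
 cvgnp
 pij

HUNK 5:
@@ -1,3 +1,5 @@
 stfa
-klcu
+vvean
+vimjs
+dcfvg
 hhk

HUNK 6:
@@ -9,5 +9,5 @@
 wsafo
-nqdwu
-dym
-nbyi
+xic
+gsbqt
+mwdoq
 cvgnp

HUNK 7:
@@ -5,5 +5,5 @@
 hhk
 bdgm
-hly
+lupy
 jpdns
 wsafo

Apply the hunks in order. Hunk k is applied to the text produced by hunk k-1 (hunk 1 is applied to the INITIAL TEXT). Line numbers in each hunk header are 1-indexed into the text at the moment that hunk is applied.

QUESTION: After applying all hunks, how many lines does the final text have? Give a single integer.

Answer: 16

Derivation:
Hunk 1: at line 6 remove [ytyb] add [pylvp,dkfl] -> 10 lines: stfa klcu hhk bdgm ewals rnvm pylvp dkfl jbr oyevm
Hunk 2: at line 6 remove [dkfl] add [cvgnp,pij] -> 11 lines: stfa klcu hhk bdgm ewals rnvm pylvp cvgnp pij jbr oyevm
Hunk 3: at line 3 remove [ewals,rnvm] add [hly,jpdns,wsafo] -> 12 lines: stfa klcu hhk bdgm hly jpdns wsafo pylvp cvgnp pij jbr oyevm
Hunk 4: at line 6 remove [pylvp] add [nqdwu,dym,nbyi] -> 14 lines: stfa klcu hhk bdgm hly jpdns wsafo nqdwu dym nbyi cvgnp pij jbr oyevm
Hunk 5: at line 1 remove [klcu] add [vvean,vimjs,dcfvg] -> 16 lines: stfa vvean vimjs dcfvg hhk bdgm hly jpdns wsafo nqdwu dym nbyi cvgnp pij jbr oyevm
Hunk 6: at line 9 remove [nqdwu,dym,nbyi] add [xic,gsbqt,mwdoq] -> 16 lines: stfa vvean vimjs dcfvg hhk bdgm hly jpdns wsafo xic gsbqt mwdoq cvgnp pij jbr oyevm
Hunk 7: at line 5 remove [hly] add [lupy] -> 16 lines: stfa vvean vimjs dcfvg hhk bdgm lupy jpdns wsafo xic gsbqt mwdoq cvgnp pij jbr oyevm
Final line count: 16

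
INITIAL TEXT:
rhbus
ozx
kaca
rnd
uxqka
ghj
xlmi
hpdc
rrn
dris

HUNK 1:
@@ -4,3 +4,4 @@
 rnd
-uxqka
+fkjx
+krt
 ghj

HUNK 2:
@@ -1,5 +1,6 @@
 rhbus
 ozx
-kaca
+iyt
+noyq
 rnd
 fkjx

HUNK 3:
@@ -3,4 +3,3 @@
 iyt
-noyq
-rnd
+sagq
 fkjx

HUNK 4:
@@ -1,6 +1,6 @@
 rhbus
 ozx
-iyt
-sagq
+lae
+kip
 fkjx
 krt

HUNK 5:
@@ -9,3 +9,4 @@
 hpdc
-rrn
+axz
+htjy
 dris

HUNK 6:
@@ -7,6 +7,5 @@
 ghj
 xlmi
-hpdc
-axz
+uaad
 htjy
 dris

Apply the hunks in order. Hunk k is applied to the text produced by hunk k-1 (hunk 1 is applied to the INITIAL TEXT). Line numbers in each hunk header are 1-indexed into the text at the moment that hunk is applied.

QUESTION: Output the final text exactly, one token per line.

Answer: rhbus
ozx
lae
kip
fkjx
krt
ghj
xlmi
uaad
htjy
dris

Derivation:
Hunk 1: at line 4 remove [uxqka] add [fkjx,krt] -> 11 lines: rhbus ozx kaca rnd fkjx krt ghj xlmi hpdc rrn dris
Hunk 2: at line 1 remove [kaca] add [iyt,noyq] -> 12 lines: rhbus ozx iyt noyq rnd fkjx krt ghj xlmi hpdc rrn dris
Hunk 3: at line 3 remove [noyq,rnd] add [sagq] -> 11 lines: rhbus ozx iyt sagq fkjx krt ghj xlmi hpdc rrn dris
Hunk 4: at line 1 remove [iyt,sagq] add [lae,kip] -> 11 lines: rhbus ozx lae kip fkjx krt ghj xlmi hpdc rrn dris
Hunk 5: at line 9 remove [rrn] add [axz,htjy] -> 12 lines: rhbus ozx lae kip fkjx krt ghj xlmi hpdc axz htjy dris
Hunk 6: at line 7 remove [hpdc,axz] add [uaad] -> 11 lines: rhbus ozx lae kip fkjx krt ghj xlmi uaad htjy dris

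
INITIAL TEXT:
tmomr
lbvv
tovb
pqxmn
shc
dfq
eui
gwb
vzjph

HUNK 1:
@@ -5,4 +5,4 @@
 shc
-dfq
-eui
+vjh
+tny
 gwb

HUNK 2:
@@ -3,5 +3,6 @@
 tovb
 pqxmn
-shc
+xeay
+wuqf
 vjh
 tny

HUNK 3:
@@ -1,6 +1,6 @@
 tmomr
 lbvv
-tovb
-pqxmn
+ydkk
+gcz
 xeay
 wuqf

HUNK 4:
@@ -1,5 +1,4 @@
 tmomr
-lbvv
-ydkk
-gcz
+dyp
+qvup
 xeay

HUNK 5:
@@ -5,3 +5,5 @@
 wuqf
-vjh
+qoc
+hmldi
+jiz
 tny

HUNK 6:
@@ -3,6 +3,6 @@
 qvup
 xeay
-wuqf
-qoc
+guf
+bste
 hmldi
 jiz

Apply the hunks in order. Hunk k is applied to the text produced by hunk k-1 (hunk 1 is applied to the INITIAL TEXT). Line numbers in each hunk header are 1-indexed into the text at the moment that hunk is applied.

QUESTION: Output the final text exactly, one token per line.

Answer: tmomr
dyp
qvup
xeay
guf
bste
hmldi
jiz
tny
gwb
vzjph

Derivation:
Hunk 1: at line 5 remove [dfq,eui] add [vjh,tny] -> 9 lines: tmomr lbvv tovb pqxmn shc vjh tny gwb vzjph
Hunk 2: at line 3 remove [shc] add [xeay,wuqf] -> 10 lines: tmomr lbvv tovb pqxmn xeay wuqf vjh tny gwb vzjph
Hunk 3: at line 1 remove [tovb,pqxmn] add [ydkk,gcz] -> 10 lines: tmomr lbvv ydkk gcz xeay wuqf vjh tny gwb vzjph
Hunk 4: at line 1 remove [lbvv,ydkk,gcz] add [dyp,qvup] -> 9 lines: tmomr dyp qvup xeay wuqf vjh tny gwb vzjph
Hunk 5: at line 5 remove [vjh] add [qoc,hmldi,jiz] -> 11 lines: tmomr dyp qvup xeay wuqf qoc hmldi jiz tny gwb vzjph
Hunk 6: at line 3 remove [wuqf,qoc] add [guf,bste] -> 11 lines: tmomr dyp qvup xeay guf bste hmldi jiz tny gwb vzjph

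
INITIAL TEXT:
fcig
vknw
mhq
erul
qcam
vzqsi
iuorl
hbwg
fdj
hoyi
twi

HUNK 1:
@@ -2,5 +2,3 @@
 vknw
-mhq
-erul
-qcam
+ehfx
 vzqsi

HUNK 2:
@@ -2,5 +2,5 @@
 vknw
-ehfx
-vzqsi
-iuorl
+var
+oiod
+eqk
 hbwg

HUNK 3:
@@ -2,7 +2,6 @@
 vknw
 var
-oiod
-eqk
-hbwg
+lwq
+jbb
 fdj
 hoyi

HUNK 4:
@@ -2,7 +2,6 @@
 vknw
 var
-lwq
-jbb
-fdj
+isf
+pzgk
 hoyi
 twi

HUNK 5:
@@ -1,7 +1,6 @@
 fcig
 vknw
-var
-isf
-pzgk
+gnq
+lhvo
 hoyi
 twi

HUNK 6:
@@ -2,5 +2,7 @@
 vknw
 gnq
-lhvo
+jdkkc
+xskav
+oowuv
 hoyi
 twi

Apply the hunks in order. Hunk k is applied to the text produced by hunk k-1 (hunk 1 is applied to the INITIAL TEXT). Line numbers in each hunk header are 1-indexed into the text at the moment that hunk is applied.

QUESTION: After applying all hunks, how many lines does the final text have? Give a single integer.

Answer: 8

Derivation:
Hunk 1: at line 2 remove [mhq,erul,qcam] add [ehfx] -> 9 lines: fcig vknw ehfx vzqsi iuorl hbwg fdj hoyi twi
Hunk 2: at line 2 remove [ehfx,vzqsi,iuorl] add [var,oiod,eqk] -> 9 lines: fcig vknw var oiod eqk hbwg fdj hoyi twi
Hunk 3: at line 2 remove [oiod,eqk,hbwg] add [lwq,jbb] -> 8 lines: fcig vknw var lwq jbb fdj hoyi twi
Hunk 4: at line 2 remove [lwq,jbb,fdj] add [isf,pzgk] -> 7 lines: fcig vknw var isf pzgk hoyi twi
Hunk 5: at line 1 remove [var,isf,pzgk] add [gnq,lhvo] -> 6 lines: fcig vknw gnq lhvo hoyi twi
Hunk 6: at line 2 remove [lhvo] add [jdkkc,xskav,oowuv] -> 8 lines: fcig vknw gnq jdkkc xskav oowuv hoyi twi
Final line count: 8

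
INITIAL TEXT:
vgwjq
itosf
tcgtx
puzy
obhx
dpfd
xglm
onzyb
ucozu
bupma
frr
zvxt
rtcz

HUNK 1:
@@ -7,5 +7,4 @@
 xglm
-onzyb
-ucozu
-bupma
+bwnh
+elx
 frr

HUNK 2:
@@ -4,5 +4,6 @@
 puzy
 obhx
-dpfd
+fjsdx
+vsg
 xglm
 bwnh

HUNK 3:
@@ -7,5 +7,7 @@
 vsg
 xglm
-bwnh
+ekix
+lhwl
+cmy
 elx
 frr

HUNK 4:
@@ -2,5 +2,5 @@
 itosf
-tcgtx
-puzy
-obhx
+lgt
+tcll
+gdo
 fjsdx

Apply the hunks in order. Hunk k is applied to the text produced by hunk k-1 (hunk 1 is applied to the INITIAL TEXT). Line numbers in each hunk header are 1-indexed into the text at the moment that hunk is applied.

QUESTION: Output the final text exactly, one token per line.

Hunk 1: at line 7 remove [onzyb,ucozu,bupma] add [bwnh,elx] -> 12 lines: vgwjq itosf tcgtx puzy obhx dpfd xglm bwnh elx frr zvxt rtcz
Hunk 2: at line 4 remove [dpfd] add [fjsdx,vsg] -> 13 lines: vgwjq itosf tcgtx puzy obhx fjsdx vsg xglm bwnh elx frr zvxt rtcz
Hunk 3: at line 7 remove [bwnh] add [ekix,lhwl,cmy] -> 15 lines: vgwjq itosf tcgtx puzy obhx fjsdx vsg xglm ekix lhwl cmy elx frr zvxt rtcz
Hunk 4: at line 2 remove [tcgtx,puzy,obhx] add [lgt,tcll,gdo] -> 15 lines: vgwjq itosf lgt tcll gdo fjsdx vsg xglm ekix lhwl cmy elx frr zvxt rtcz

Answer: vgwjq
itosf
lgt
tcll
gdo
fjsdx
vsg
xglm
ekix
lhwl
cmy
elx
frr
zvxt
rtcz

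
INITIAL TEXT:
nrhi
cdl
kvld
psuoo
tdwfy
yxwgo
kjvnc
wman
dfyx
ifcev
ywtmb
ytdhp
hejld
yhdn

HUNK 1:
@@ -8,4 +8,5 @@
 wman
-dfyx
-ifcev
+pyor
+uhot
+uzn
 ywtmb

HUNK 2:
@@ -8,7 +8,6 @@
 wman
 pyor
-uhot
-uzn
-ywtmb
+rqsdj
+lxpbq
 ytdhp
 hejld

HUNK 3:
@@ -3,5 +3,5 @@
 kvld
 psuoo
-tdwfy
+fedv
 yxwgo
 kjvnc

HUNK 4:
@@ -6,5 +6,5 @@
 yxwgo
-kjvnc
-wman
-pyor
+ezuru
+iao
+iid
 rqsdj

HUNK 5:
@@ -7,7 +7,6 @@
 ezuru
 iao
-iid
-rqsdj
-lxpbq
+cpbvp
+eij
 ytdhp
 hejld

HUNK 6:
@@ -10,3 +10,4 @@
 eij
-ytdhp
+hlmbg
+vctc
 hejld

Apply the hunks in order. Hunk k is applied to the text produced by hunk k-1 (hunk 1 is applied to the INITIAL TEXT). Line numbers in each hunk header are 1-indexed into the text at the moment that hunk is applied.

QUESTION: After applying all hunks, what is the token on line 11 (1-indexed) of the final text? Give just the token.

Hunk 1: at line 8 remove [dfyx,ifcev] add [pyor,uhot,uzn] -> 15 lines: nrhi cdl kvld psuoo tdwfy yxwgo kjvnc wman pyor uhot uzn ywtmb ytdhp hejld yhdn
Hunk 2: at line 8 remove [uhot,uzn,ywtmb] add [rqsdj,lxpbq] -> 14 lines: nrhi cdl kvld psuoo tdwfy yxwgo kjvnc wman pyor rqsdj lxpbq ytdhp hejld yhdn
Hunk 3: at line 3 remove [tdwfy] add [fedv] -> 14 lines: nrhi cdl kvld psuoo fedv yxwgo kjvnc wman pyor rqsdj lxpbq ytdhp hejld yhdn
Hunk 4: at line 6 remove [kjvnc,wman,pyor] add [ezuru,iao,iid] -> 14 lines: nrhi cdl kvld psuoo fedv yxwgo ezuru iao iid rqsdj lxpbq ytdhp hejld yhdn
Hunk 5: at line 7 remove [iid,rqsdj,lxpbq] add [cpbvp,eij] -> 13 lines: nrhi cdl kvld psuoo fedv yxwgo ezuru iao cpbvp eij ytdhp hejld yhdn
Hunk 6: at line 10 remove [ytdhp] add [hlmbg,vctc] -> 14 lines: nrhi cdl kvld psuoo fedv yxwgo ezuru iao cpbvp eij hlmbg vctc hejld yhdn
Final line 11: hlmbg

Answer: hlmbg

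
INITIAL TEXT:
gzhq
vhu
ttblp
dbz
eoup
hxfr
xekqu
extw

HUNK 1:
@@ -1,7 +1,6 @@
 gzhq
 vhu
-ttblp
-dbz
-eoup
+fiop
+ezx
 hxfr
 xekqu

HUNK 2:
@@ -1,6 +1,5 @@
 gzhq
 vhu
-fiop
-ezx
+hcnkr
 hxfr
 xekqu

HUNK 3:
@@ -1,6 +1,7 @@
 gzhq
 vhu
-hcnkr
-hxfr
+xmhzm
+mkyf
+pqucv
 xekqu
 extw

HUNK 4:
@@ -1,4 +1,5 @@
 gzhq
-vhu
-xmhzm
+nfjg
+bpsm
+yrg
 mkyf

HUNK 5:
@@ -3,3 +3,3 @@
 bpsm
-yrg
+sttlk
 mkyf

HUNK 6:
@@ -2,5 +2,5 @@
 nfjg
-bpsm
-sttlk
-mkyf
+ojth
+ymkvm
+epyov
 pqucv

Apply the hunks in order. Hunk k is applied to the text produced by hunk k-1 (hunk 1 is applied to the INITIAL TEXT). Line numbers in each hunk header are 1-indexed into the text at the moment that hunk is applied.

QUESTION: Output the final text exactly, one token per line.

Hunk 1: at line 1 remove [ttblp,dbz,eoup] add [fiop,ezx] -> 7 lines: gzhq vhu fiop ezx hxfr xekqu extw
Hunk 2: at line 1 remove [fiop,ezx] add [hcnkr] -> 6 lines: gzhq vhu hcnkr hxfr xekqu extw
Hunk 3: at line 1 remove [hcnkr,hxfr] add [xmhzm,mkyf,pqucv] -> 7 lines: gzhq vhu xmhzm mkyf pqucv xekqu extw
Hunk 4: at line 1 remove [vhu,xmhzm] add [nfjg,bpsm,yrg] -> 8 lines: gzhq nfjg bpsm yrg mkyf pqucv xekqu extw
Hunk 5: at line 3 remove [yrg] add [sttlk] -> 8 lines: gzhq nfjg bpsm sttlk mkyf pqucv xekqu extw
Hunk 6: at line 2 remove [bpsm,sttlk,mkyf] add [ojth,ymkvm,epyov] -> 8 lines: gzhq nfjg ojth ymkvm epyov pqucv xekqu extw

Answer: gzhq
nfjg
ojth
ymkvm
epyov
pqucv
xekqu
extw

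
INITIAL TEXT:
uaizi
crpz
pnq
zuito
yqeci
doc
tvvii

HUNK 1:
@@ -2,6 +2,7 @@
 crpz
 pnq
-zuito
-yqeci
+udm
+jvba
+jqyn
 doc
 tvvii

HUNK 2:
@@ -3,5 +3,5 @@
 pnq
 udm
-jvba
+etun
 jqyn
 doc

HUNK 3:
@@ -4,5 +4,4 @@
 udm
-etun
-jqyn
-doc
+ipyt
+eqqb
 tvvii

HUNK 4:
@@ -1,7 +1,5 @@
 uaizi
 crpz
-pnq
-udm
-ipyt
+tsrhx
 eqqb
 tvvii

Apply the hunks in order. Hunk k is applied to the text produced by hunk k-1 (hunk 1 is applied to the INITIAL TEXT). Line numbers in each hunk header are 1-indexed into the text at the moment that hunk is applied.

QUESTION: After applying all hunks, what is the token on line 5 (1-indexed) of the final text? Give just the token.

Answer: tvvii

Derivation:
Hunk 1: at line 2 remove [zuito,yqeci] add [udm,jvba,jqyn] -> 8 lines: uaizi crpz pnq udm jvba jqyn doc tvvii
Hunk 2: at line 3 remove [jvba] add [etun] -> 8 lines: uaizi crpz pnq udm etun jqyn doc tvvii
Hunk 3: at line 4 remove [etun,jqyn,doc] add [ipyt,eqqb] -> 7 lines: uaizi crpz pnq udm ipyt eqqb tvvii
Hunk 4: at line 1 remove [pnq,udm,ipyt] add [tsrhx] -> 5 lines: uaizi crpz tsrhx eqqb tvvii
Final line 5: tvvii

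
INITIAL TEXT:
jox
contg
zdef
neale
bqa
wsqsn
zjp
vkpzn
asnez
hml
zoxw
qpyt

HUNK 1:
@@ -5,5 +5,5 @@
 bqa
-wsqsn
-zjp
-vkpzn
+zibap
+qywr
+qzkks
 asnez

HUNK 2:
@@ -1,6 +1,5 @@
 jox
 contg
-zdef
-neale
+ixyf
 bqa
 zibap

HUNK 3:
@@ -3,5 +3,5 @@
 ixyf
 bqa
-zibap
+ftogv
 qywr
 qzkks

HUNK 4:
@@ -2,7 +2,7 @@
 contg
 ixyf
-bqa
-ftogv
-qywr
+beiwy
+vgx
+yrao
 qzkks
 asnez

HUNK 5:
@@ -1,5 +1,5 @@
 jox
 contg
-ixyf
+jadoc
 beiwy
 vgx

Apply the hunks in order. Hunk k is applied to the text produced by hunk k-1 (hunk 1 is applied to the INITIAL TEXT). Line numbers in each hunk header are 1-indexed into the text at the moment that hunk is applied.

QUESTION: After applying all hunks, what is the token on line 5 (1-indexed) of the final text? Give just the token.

Answer: vgx

Derivation:
Hunk 1: at line 5 remove [wsqsn,zjp,vkpzn] add [zibap,qywr,qzkks] -> 12 lines: jox contg zdef neale bqa zibap qywr qzkks asnez hml zoxw qpyt
Hunk 2: at line 1 remove [zdef,neale] add [ixyf] -> 11 lines: jox contg ixyf bqa zibap qywr qzkks asnez hml zoxw qpyt
Hunk 3: at line 3 remove [zibap] add [ftogv] -> 11 lines: jox contg ixyf bqa ftogv qywr qzkks asnez hml zoxw qpyt
Hunk 4: at line 2 remove [bqa,ftogv,qywr] add [beiwy,vgx,yrao] -> 11 lines: jox contg ixyf beiwy vgx yrao qzkks asnez hml zoxw qpyt
Hunk 5: at line 1 remove [ixyf] add [jadoc] -> 11 lines: jox contg jadoc beiwy vgx yrao qzkks asnez hml zoxw qpyt
Final line 5: vgx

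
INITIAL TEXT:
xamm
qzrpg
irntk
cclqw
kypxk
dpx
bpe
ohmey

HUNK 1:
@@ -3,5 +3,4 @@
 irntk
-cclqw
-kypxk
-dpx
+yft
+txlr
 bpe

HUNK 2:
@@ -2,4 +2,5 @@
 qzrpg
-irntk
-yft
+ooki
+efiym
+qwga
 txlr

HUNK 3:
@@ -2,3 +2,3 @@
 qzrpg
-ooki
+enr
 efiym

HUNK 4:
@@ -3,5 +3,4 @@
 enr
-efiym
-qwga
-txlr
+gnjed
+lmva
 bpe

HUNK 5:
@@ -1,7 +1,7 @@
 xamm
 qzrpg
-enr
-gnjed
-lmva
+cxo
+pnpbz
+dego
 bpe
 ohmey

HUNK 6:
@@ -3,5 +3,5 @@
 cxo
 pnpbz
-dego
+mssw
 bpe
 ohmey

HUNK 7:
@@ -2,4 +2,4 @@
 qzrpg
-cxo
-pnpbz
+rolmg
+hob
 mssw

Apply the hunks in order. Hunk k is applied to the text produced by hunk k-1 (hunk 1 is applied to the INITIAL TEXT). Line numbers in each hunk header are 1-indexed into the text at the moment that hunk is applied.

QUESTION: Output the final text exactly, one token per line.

Hunk 1: at line 3 remove [cclqw,kypxk,dpx] add [yft,txlr] -> 7 lines: xamm qzrpg irntk yft txlr bpe ohmey
Hunk 2: at line 2 remove [irntk,yft] add [ooki,efiym,qwga] -> 8 lines: xamm qzrpg ooki efiym qwga txlr bpe ohmey
Hunk 3: at line 2 remove [ooki] add [enr] -> 8 lines: xamm qzrpg enr efiym qwga txlr bpe ohmey
Hunk 4: at line 3 remove [efiym,qwga,txlr] add [gnjed,lmva] -> 7 lines: xamm qzrpg enr gnjed lmva bpe ohmey
Hunk 5: at line 1 remove [enr,gnjed,lmva] add [cxo,pnpbz,dego] -> 7 lines: xamm qzrpg cxo pnpbz dego bpe ohmey
Hunk 6: at line 3 remove [dego] add [mssw] -> 7 lines: xamm qzrpg cxo pnpbz mssw bpe ohmey
Hunk 7: at line 2 remove [cxo,pnpbz] add [rolmg,hob] -> 7 lines: xamm qzrpg rolmg hob mssw bpe ohmey

Answer: xamm
qzrpg
rolmg
hob
mssw
bpe
ohmey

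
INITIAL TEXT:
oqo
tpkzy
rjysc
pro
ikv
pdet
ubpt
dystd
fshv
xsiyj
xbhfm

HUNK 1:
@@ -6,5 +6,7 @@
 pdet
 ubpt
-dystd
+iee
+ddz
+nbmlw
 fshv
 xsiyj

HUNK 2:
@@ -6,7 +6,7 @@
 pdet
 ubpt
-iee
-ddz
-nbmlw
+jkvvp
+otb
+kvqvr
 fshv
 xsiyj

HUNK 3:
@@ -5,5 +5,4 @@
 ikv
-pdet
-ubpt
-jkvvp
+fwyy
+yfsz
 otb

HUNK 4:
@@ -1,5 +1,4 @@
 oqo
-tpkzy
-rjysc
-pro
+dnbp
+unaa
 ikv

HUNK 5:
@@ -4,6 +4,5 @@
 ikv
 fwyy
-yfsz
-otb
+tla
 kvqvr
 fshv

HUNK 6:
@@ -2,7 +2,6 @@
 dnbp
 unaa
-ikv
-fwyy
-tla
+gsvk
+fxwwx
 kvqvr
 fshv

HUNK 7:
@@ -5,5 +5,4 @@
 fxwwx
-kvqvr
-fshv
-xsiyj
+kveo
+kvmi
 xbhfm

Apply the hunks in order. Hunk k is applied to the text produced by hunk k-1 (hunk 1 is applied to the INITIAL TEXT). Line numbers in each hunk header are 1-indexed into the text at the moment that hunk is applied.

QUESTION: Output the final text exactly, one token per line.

Hunk 1: at line 6 remove [dystd] add [iee,ddz,nbmlw] -> 13 lines: oqo tpkzy rjysc pro ikv pdet ubpt iee ddz nbmlw fshv xsiyj xbhfm
Hunk 2: at line 6 remove [iee,ddz,nbmlw] add [jkvvp,otb,kvqvr] -> 13 lines: oqo tpkzy rjysc pro ikv pdet ubpt jkvvp otb kvqvr fshv xsiyj xbhfm
Hunk 3: at line 5 remove [pdet,ubpt,jkvvp] add [fwyy,yfsz] -> 12 lines: oqo tpkzy rjysc pro ikv fwyy yfsz otb kvqvr fshv xsiyj xbhfm
Hunk 4: at line 1 remove [tpkzy,rjysc,pro] add [dnbp,unaa] -> 11 lines: oqo dnbp unaa ikv fwyy yfsz otb kvqvr fshv xsiyj xbhfm
Hunk 5: at line 4 remove [yfsz,otb] add [tla] -> 10 lines: oqo dnbp unaa ikv fwyy tla kvqvr fshv xsiyj xbhfm
Hunk 6: at line 2 remove [ikv,fwyy,tla] add [gsvk,fxwwx] -> 9 lines: oqo dnbp unaa gsvk fxwwx kvqvr fshv xsiyj xbhfm
Hunk 7: at line 5 remove [kvqvr,fshv,xsiyj] add [kveo,kvmi] -> 8 lines: oqo dnbp unaa gsvk fxwwx kveo kvmi xbhfm

Answer: oqo
dnbp
unaa
gsvk
fxwwx
kveo
kvmi
xbhfm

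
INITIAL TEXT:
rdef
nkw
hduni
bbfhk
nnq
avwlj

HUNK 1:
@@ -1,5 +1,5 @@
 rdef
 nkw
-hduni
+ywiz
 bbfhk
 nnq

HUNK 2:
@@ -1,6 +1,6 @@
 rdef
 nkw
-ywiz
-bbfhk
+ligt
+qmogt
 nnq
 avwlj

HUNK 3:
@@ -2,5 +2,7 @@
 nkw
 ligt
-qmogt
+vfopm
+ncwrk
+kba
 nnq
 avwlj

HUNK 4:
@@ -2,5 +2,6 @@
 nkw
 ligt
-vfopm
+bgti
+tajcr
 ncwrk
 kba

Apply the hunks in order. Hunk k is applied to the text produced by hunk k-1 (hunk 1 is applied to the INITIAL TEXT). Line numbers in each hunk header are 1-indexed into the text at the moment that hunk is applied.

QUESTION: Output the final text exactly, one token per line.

Hunk 1: at line 1 remove [hduni] add [ywiz] -> 6 lines: rdef nkw ywiz bbfhk nnq avwlj
Hunk 2: at line 1 remove [ywiz,bbfhk] add [ligt,qmogt] -> 6 lines: rdef nkw ligt qmogt nnq avwlj
Hunk 3: at line 2 remove [qmogt] add [vfopm,ncwrk,kba] -> 8 lines: rdef nkw ligt vfopm ncwrk kba nnq avwlj
Hunk 4: at line 2 remove [vfopm] add [bgti,tajcr] -> 9 lines: rdef nkw ligt bgti tajcr ncwrk kba nnq avwlj

Answer: rdef
nkw
ligt
bgti
tajcr
ncwrk
kba
nnq
avwlj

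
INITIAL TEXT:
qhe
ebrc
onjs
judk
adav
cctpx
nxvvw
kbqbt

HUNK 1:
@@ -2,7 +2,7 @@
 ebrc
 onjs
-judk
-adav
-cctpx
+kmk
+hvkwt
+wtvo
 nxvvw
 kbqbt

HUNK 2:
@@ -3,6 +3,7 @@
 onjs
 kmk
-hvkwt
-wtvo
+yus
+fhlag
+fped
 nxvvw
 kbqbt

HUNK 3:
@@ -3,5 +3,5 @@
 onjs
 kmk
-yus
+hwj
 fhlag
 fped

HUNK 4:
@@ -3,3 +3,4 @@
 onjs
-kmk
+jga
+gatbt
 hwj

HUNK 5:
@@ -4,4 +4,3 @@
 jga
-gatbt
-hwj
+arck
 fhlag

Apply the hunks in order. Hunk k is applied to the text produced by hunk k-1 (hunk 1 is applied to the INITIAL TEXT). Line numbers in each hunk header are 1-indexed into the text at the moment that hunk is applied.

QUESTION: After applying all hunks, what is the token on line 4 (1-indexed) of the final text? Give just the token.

Answer: jga

Derivation:
Hunk 1: at line 2 remove [judk,adav,cctpx] add [kmk,hvkwt,wtvo] -> 8 lines: qhe ebrc onjs kmk hvkwt wtvo nxvvw kbqbt
Hunk 2: at line 3 remove [hvkwt,wtvo] add [yus,fhlag,fped] -> 9 lines: qhe ebrc onjs kmk yus fhlag fped nxvvw kbqbt
Hunk 3: at line 3 remove [yus] add [hwj] -> 9 lines: qhe ebrc onjs kmk hwj fhlag fped nxvvw kbqbt
Hunk 4: at line 3 remove [kmk] add [jga,gatbt] -> 10 lines: qhe ebrc onjs jga gatbt hwj fhlag fped nxvvw kbqbt
Hunk 5: at line 4 remove [gatbt,hwj] add [arck] -> 9 lines: qhe ebrc onjs jga arck fhlag fped nxvvw kbqbt
Final line 4: jga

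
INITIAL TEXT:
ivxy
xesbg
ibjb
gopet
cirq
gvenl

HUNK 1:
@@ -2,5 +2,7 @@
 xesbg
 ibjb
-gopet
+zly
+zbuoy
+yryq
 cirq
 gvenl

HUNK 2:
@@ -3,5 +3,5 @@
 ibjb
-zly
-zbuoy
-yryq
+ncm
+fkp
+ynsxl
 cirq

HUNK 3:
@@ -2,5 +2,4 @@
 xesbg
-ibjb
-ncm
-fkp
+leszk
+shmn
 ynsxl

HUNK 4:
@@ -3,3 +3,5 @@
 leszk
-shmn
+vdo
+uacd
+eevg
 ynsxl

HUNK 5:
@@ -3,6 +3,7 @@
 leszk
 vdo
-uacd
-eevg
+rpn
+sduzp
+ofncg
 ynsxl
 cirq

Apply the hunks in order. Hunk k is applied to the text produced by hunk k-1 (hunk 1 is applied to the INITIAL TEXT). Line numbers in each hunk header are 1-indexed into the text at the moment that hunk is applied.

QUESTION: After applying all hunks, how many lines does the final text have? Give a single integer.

Answer: 10

Derivation:
Hunk 1: at line 2 remove [gopet] add [zly,zbuoy,yryq] -> 8 lines: ivxy xesbg ibjb zly zbuoy yryq cirq gvenl
Hunk 2: at line 3 remove [zly,zbuoy,yryq] add [ncm,fkp,ynsxl] -> 8 lines: ivxy xesbg ibjb ncm fkp ynsxl cirq gvenl
Hunk 3: at line 2 remove [ibjb,ncm,fkp] add [leszk,shmn] -> 7 lines: ivxy xesbg leszk shmn ynsxl cirq gvenl
Hunk 4: at line 3 remove [shmn] add [vdo,uacd,eevg] -> 9 lines: ivxy xesbg leszk vdo uacd eevg ynsxl cirq gvenl
Hunk 5: at line 3 remove [uacd,eevg] add [rpn,sduzp,ofncg] -> 10 lines: ivxy xesbg leszk vdo rpn sduzp ofncg ynsxl cirq gvenl
Final line count: 10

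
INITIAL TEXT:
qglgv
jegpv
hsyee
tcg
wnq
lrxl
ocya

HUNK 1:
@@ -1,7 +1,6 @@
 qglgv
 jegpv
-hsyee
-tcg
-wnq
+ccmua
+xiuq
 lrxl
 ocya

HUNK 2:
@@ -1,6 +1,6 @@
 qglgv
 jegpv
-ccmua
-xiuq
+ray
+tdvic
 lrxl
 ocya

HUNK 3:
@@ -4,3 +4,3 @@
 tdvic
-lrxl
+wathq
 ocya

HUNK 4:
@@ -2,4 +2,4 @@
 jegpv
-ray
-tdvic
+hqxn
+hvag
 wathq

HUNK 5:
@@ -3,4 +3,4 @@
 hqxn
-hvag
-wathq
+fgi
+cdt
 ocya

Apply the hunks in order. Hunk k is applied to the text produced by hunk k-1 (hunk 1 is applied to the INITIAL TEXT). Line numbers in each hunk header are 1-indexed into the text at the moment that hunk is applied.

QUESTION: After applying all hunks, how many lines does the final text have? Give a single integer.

Hunk 1: at line 1 remove [hsyee,tcg,wnq] add [ccmua,xiuq] -> 6 lines: qglgv jegpv ccmua xiuq lrxl ocya
Hunk 2: at line 1 remove [ccmua,xiuq] add [ray,tdvic] -> 6 lines: qglgv jegpv ray tdvic lrxl ocya
Hunk 3: at line 4 remove [lrxl] add [wathq] -> 6 lines: qglgv jegpv ray tdvic wathq ocya
Hunk 4: at line 2 remove [ray,tdvic] add [hqxn,hvag] -> 6 lines: qglgv jegpv hqxn hvag wathq ocya
Hunk 5: at line 3 remove [hvag,wathq] add [fgi,cdt] -> 6 lines: qglgv jegpv hqxn fgi cdt ocya
Final line count: 6

Answer: 6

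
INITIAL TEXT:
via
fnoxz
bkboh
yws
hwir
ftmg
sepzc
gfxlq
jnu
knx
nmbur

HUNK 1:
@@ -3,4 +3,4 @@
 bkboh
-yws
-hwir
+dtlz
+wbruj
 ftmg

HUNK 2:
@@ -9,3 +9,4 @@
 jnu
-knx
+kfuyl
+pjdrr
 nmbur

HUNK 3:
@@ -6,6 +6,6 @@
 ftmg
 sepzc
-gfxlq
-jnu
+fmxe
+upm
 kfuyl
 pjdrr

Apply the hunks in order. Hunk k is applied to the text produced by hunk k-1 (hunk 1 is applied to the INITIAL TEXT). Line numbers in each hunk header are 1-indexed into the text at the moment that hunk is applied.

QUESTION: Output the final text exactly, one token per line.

Answer: via
fnoxz
bkboh
dtlz
wbruj
ftmg
sepzc
fmxe
upm
kfuyl
pjdrr
nmbur

Derivation:
Hunk 1: at line 3 remove [yws,hwir] add [dtlz,wbruj] -> 11 lines: via fnoxz bkboh dtlz wbruj ftmg sepzc gfxlq jnu knx nmbur
Hunk 2: at line 9 remove [knx] add [kfuyl,pjdrr] -> 12 lines: via fnoxz bkboh dtlz wbruj ftmg sepzc gfxlq jnu kfuyl pjdrr nmbur
Hunk 3: at line 6 remove [gfxlq,jnu] add [fmxe,upm] -> 12 lines: via fnoxz bkboh dtlz wbruj ftmg sepzc fmxe upm kfuyl pjdrr nmbur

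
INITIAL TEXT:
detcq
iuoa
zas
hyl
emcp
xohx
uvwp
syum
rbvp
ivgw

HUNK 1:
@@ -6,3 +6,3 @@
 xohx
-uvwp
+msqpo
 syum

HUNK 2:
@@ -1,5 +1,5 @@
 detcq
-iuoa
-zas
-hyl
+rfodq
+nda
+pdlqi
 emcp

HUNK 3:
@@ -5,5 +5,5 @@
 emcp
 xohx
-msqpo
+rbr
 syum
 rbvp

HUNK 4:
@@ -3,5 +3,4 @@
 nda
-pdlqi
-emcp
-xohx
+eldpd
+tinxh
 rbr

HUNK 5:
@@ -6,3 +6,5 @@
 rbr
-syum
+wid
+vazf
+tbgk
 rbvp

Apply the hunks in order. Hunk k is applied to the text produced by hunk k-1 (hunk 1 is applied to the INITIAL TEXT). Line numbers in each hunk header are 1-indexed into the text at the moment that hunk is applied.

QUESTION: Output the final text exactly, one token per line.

Answer: detcq
rfodq
nda
eldpd
tinxh
rbr
wid
vazf
tbgk
rbvp
ivgw

Derivation:
Hunk 1: at line 6 remove [uvwp] add [msqpo] -> 10 lines: detcq iuoa zas hyl emcp xohx msqpo syum rbvp ivgw
Hunk 2: at line 1 remove [iuoa,zas,hyl] add [rfodq,nda,pdlqi] -> 10 lines: detcq rfodq nda pdlqi emcp xohx msqpo syum rbvp ivgw
Hunk 3: at line 5 remove [msqpo] add [rbr] -> 10 lines: detcq rfodq nda pdlqi emcp xohx rbr syum rbvp ivgw
Hunk 4: at line 3 remove [pdlqi,emcp,xohx] add [eldpd,tinxh] -> 9 lines: detcq rfodq nda eldpd tinxh rbr syum rbvp ivgw
Hunk 5: at line 6 remove [syum] add [wid,vazf,tbgk] -> 11 lines: detcq rfodq nda eldpd tinxh rbr wid vazf tbgk rbvp ivgw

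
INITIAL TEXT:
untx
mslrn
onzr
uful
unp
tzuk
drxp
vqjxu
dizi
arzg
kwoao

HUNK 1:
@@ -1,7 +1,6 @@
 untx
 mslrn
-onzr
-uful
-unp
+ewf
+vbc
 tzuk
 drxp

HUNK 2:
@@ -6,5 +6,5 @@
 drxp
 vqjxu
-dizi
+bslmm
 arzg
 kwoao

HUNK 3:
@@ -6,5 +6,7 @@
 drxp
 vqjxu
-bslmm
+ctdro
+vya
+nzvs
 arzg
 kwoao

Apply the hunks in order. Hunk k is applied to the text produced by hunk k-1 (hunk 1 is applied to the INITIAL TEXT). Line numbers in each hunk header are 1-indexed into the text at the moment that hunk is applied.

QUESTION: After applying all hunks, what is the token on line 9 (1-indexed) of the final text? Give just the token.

Answer: vya

Derivation:
Hunk 1: at line 1 remove [onzr,uful,unp] add [ewf,vbc] -> 10 lines: untx mslrn ewf vbc tzuk drxp vqjxu dizi arzg kwoao
Hunk 2: at line 6 remove [dizi] add [bslmm] -> 10 lines: untx mslrn ewf vbc tzuk drxp vqjxu bslmm arzg kwoao
Hunk 3: at line 6 remove [bslmm] add [ctdro,vya,nzvs] -> 12 lines: untx mslrn ewf vbc tzuk drxp vqjxu ctdro vya nzvs arzg kwoao
Final line 9: vya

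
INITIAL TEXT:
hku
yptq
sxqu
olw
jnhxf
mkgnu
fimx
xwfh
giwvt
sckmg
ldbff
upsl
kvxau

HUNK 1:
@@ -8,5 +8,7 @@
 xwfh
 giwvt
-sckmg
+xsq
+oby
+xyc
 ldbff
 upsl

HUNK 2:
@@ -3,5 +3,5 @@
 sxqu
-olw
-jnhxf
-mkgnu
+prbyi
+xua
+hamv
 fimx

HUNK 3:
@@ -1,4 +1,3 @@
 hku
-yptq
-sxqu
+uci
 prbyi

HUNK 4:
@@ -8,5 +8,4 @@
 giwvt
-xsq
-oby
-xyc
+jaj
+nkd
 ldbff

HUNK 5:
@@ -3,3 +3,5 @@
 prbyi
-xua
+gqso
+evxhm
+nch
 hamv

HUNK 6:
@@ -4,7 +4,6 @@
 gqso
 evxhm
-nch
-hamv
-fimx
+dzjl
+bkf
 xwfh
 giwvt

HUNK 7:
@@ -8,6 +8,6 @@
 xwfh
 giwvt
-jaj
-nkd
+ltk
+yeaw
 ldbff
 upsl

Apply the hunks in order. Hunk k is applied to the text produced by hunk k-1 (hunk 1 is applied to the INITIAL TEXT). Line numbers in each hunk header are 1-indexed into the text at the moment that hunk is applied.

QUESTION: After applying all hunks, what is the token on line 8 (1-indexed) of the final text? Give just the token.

Hunk 1: at line 8 remove [sckmg] add [xsq,oby,xyc] -> 15 lines: hku yptq sxqu olw jnhxf mkgnu fimx xwfh giwvt xsq oby xyc ldbff upsl kvxau
Hunk 2: at line 3 remove [olw,jnhxf,mkgnu] add [prbyi,xua,hamv] -> 15 lines: hku yptq sxqu prbyi xua hamv fimx xwfh giwvt xsq oby xyc ldbff upsl kvxau
Hunk 3: at line 1 remove [yptq,sxqu] add [uci] -> 14 lines: hku uci prbyi xua hamv fimx xwfh giwvt xsq oby xyc ldbff upsl kvxau
Hunk 4: at line 8 remove [xsq,oby,xyc] add [jaj,nkd] -> 13 lines: hku uci prbyi xua hamv fimx xwfh giwvt jaj nkd ldbff upsl kvxau
Hunk 5: at line 3 remove [xua] add [gqso,evxhm,nch] -> 15 lines: hku uci prbyi gqso evxhm nch hamv fimx xwfh giwvt jaj nkd ldbff upsl kvxau
Hunk 6: at line 4 remove [nch,hamv,fimx] add [dzjl,bkf] -> 14 lines: hku uci prbyi gqso evxhm dzjl bkf xwfh giwvt jaj nkd ldbff upsl kvxau
Hunk 7: at line 8 remove [jaj,nkd] add [ltk,yeaw] -> 14 lines: hku uci prbyi gqso evxhm dzjl bkf xwfh giwvt ltk yeaw ldbff upsl kvxau
Final line 8: xwfh

Answer: xwfh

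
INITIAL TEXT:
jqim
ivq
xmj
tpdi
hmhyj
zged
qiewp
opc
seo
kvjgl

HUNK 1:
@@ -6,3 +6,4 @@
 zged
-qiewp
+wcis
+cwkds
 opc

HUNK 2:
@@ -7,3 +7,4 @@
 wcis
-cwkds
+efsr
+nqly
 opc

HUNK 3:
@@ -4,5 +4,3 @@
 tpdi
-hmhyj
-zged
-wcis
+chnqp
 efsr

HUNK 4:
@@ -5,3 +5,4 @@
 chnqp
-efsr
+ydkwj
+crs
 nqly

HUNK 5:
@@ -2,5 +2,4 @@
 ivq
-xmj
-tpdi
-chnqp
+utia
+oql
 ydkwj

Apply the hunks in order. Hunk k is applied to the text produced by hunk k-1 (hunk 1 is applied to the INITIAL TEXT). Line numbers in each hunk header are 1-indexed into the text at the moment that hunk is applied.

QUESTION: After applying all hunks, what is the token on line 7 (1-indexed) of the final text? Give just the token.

Answer: nqly

Derivation:
Hunk 1: at line 6 remove [qiewp] add [wcis,cwkds] -> 11 lines: jqim ivq xmj tpdi hmhyj zged wcis cwkds opc seo kvjgl
Hunk 2: at line 7 remove [cwkds] add [efsr,nqly] -> 12 lines: jqim ivq xmj tpdi hmhyj zged wcis efsr nqly opc seo kvjgl
Hunk 3: at line 4 remove [hmhyj,zged,wcis] add [chnqp] -> 10 lines: jqim ivq xmj tpdi chnqp efsr nqly opc seo kvjgl
Hunk 4: at line 5 remove [efsr] add [ydkwj,crs] -> 11 lines: jqim ivq xmj tpdi chnqp ydkwj crs nqly opc seo kvjgl
Hunk 5: at line 2 remove [xmj,tpdi,chnqp] add [utia,oql] -> 10 lines: jqim ivq utia oql ydkwj crs nqly opc seo kvjgl
Final line 7: nqly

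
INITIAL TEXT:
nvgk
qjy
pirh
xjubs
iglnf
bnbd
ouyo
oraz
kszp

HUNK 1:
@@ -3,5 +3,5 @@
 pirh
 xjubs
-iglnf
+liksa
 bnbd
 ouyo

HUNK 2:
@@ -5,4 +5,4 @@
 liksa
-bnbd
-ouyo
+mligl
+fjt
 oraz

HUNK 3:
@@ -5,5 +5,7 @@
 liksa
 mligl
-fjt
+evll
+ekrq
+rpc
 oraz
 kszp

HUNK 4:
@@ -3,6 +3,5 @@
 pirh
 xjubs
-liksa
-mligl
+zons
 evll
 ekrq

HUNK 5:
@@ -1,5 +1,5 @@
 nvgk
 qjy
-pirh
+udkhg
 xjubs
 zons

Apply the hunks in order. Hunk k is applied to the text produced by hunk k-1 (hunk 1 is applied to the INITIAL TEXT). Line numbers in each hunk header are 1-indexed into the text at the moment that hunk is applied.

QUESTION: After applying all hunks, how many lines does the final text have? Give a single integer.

Answer: 10

Derivation:
Hunk 1: at line 3 remove [iglnf] add [liksa] -> 9 lines: nvgk qjy pirh xjubs liksa bnbd ouyo oraz kszp
Hunk 2: at line 5 remove [bnbd,ouyo] add [mligl,fjt] -> 9 lines: nvgk qjy pirh xjubs liksa mligl fjt oraz kszp
Hunk 3: at line 5 remove [fjt] add [evll,ekrq,rpc] -> 11 lines: nvgk qjy pirh xjubs liksa mligl evll ekrq rpc oraz kszp
Hunk 4: at line 3 remove [liksa,mligl] add [zons] -> 10 lines: nvgk qjy pirh xjubs zons evll ekrq rpc oraz kszp
Hunk 5: at line 1 remove [pirh] add [udkhg] -> 10 lines: nvgk qjy udkhg xjubs zons evll ekrq rpc oraz kszp
Final line count: 10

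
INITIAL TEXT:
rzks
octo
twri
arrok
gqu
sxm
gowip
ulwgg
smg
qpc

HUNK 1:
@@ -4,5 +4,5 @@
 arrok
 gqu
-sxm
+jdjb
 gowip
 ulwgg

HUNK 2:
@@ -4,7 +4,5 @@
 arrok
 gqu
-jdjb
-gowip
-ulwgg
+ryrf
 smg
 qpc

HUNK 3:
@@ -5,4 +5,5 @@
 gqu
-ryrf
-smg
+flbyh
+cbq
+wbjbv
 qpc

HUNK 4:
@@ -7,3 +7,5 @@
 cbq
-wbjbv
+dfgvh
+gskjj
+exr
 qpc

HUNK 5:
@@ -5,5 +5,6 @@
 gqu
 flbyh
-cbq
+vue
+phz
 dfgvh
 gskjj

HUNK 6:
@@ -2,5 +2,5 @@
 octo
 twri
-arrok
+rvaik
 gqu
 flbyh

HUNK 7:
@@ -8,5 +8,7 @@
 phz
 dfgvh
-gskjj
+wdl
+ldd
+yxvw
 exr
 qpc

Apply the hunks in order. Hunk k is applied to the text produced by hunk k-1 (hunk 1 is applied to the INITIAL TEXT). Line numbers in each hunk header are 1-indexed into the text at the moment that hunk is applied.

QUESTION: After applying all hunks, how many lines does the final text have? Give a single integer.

Hunk 1: at line 4 remove [sxm] add [jdjb] -> 10 lines: rzks octo twri arrok gqu jdjb gowip ulwgg smg qpc
Hunk 2: at line 4 remove [jdjb,gowip,ulwgg] add [ryrf] -> 8 lines: rzks octo twri arrok gqu ryrf smg qpc
Hunk 3: at line 5 remove [ryrf,smg] add [flbyh,cbq,wbjbv] -> 9 lines: rzks octo twri arrok gqu flbyh cbq wbjbv qpc
Hunk 4: at line 7 remove [wbjbv] add [dfgvh,gskjj,exr] -> 11 lines: rzks octo twri arrok gqu flbyh cbq dfgvh gskjj exr qpc
Hunk 5: at line 5 remove [cbq] add [vue,phz] -> 12 lines: rzks octo twri arrok gqu flbyh vue phz dfgvh gskjj exr qpc
Hunk 6: at line 2 remove [arrok] add [rvaik] -> 12 lines: rzks octo twri rvaik gqu flbyh vue phz dfgvh gskjj exr qpc
Hunk 7: at line 8 remove [gskjj] add [wdl,ldd,yxvw] -> 14 lines: rzks octo twri rvaik gqu flbyh vue phz dfgvh wdl ldd yxvw exr qpc
Final line count: 14

Answer: 14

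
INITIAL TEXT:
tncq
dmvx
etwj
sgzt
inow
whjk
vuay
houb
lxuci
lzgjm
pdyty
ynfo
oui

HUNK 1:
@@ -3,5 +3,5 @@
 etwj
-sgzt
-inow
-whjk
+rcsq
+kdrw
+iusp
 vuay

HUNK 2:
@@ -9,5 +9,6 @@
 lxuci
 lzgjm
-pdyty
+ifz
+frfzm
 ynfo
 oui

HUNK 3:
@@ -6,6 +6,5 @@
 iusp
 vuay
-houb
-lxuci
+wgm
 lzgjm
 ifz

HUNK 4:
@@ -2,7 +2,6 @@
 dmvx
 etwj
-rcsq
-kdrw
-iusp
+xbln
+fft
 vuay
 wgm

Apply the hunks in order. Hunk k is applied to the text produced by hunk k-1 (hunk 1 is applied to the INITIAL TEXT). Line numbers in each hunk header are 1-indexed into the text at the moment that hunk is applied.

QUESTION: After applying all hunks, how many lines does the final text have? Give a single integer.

Hunk 1: at line 3 remove [sgzt,inow,whjk] add [rcsq,kdrw,iusp] -> 13 lines: tncq dmvx etwj rcsq kdrw iusp vuay houb lxuci lzgjm pdyty ynfo oui
Hunk 2: at line 9 remove [pdyty] add [ifz,frfzm] -> 14 lines: tncq dmvx etwj rcsq kdrw iusp vuay houb lxuci lzgjm ifz frfzm ynfo oui
Hunk 3: at line 6 remove [houb,lxuci] add [wgm] -> 13 lines: tncq dmvx etwj rcsq kdrw iusp vuay wgm lzgjm ifz frfzm ynfo oui
Hunk 4: at line 2 remove [rcsq,kdrw,iusp] add [xbln,fft] -> 12 lines: tncq dmvx etwj xbln fft vuay wgm lzgjm ifz frfzm ynfo oui
Final line count: 12

Answer: 12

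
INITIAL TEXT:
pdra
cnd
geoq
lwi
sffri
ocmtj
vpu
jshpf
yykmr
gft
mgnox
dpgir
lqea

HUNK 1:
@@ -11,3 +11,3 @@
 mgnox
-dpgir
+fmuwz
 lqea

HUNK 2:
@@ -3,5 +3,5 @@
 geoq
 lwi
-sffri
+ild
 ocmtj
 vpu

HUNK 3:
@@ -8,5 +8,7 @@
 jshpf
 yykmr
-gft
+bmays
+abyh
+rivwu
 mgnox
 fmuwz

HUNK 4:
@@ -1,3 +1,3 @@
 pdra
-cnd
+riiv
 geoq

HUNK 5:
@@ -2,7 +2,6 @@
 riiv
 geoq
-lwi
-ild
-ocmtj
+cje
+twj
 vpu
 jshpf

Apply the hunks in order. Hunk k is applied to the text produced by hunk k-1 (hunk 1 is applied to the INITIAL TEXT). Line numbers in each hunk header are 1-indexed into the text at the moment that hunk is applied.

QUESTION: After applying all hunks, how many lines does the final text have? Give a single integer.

Answer: 14

Derivation:
Hunk 1: at line 11 remove [dpgir] add [fmuwz] -> 13 lines: pdra cnd geoq lwi sffri ocmtj vpu jshpf yykmr gft mgnox fmuwz lqea
Hunk 2: at line 3 remove [sffri] add [ild] -> 13 lines: pdra cnd geoq lwi ild ocmtj vpu jshpf yykmr gft mgnox fmuwz lqea
Hunk 3: at line 8 remove [gft] add [bmays,abyh,rivwu] -> 15 lines: pdra cnd geoq lwi ild ocmtj vpu jshpf yykmr bmays abyh rivwu mgnox fmuwz lqea
Hunk 4: at line 1 remove [cnd] add [riiv] -> 15 lines: pdra riiv geoq lwi ild ocmtj vpu jshpf yykmr bmays abyh rivwu mgnox fmuwz lqea
Hunk 5: at line 2 remove [lwi,ild,ocmtj] add [cje,twj] -> 14 lines: pdra riiv geoq cje twj vpu jshpf yykmr bmays abyh rivwu mgnox fmuwz lqea
Final line count: 14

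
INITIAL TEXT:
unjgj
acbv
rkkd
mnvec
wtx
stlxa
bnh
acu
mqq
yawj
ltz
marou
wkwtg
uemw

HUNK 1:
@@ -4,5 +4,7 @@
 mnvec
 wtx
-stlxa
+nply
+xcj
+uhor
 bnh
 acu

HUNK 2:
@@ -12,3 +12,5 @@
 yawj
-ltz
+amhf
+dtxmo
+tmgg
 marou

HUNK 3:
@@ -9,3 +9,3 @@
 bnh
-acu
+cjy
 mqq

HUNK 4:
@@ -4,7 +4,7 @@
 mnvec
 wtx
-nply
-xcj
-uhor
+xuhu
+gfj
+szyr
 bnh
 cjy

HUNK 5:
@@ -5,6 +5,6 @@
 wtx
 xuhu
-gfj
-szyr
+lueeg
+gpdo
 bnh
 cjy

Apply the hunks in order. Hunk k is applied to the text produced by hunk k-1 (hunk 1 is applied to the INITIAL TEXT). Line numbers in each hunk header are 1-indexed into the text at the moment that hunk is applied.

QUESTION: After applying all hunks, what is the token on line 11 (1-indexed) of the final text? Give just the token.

Hunk 1: at line 4 remove [stlxa] add [nply,xcj,uhor] -> 16 lines: unjgj acbv rkkd mnvec wtx nply xcj uhor bnh acu mqq yawj ltz marou wkwtg uemw
Hunk 2: at line 12 remove [ltz] add [amhf,dtxmo,tmgg] -> 18 lines: unjgj acbv rkkd mnvec wtx nply xcj uhor bnh acu mqq yawj amhf dtxmo tmgg marou wkwtg uemw
Hunk 3: at line 9 remove [acu] add [cjy] -> 18 lines: unjgj acbv rkkd mnvec wtx nply xcj uhor bnh cjy mqq yawj amhf dtxmo tmgg marou wkwtg uemw
Hunk 4: at line 4 remove [nply,xcj,uhor] add [xuhu,gfj,szyr] -> 18 lines: unjgj acbv rkkd mnvec wtx xuhu gfj szyr bnh cjy mqq yawj amhf dtxmo tmgg marou wkwtg uemw
Hunk 5: at line 5 remove [gfj,szyr] add [lueeg,gpdo] -> 18 lines: unjgj acbv rkkd mnvec wtx xuhu lueeg gpdo bnh cjy mqq yawj amhf dtxmo tmgg marou wkwtg uemw
Final line 11: mqq

Answer: mqq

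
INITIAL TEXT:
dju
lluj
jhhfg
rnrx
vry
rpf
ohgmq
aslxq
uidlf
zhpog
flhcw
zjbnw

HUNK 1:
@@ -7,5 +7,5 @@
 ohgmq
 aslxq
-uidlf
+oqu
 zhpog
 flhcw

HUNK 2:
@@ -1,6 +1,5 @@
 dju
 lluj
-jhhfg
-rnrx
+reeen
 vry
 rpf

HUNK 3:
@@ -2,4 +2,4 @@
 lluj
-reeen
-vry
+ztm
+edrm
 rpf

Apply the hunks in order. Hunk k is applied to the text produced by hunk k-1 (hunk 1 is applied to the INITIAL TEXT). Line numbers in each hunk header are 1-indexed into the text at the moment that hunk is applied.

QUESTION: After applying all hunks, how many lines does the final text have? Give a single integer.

Hunk 1: at line 7 remove [uidlf] add [oqu] -> 12 lines: dju lluj jhhfg rnrx vry rpf ohgmq aslxq oqu zhpog flhcw zjbnw
Hunk 2: at line 1 remove [jhhfg,rnrx] add [reeen] -> 11 lines: dju lluj reeen vry rpf ohgmq aslxq oqu zhpog flhcw zjbnw
Hunk 3: at line 2 remove [reeen,vry] add [ztm,edrm] -> 11 lines: dju lluj ztm edrm rpf ohgmq aslxq oqu zhpog flhcw zjbnw
Final line count: 11

Answer: 11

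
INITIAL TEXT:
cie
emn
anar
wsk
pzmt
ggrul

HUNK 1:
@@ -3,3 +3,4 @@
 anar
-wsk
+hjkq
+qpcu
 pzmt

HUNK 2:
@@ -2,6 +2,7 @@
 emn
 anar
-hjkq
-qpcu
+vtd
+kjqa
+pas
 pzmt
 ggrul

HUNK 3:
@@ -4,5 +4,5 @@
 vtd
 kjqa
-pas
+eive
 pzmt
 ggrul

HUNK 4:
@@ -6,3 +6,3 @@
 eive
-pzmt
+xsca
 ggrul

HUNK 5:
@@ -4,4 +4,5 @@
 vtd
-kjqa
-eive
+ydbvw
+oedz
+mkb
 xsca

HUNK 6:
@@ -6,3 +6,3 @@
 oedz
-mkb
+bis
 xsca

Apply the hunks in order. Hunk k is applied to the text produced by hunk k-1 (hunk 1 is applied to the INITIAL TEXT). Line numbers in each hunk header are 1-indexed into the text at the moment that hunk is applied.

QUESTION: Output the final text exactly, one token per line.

Answer: cie
emn
anar
vtd
ydbvw
oedz
bis
xsca
ggrul

Derivation:
Hunk 1: at line 3 remove [wsk] add [hjkq,qpcu] -> 7 lines: cie emn anar hjkq qpcu pzmt ggrul
Hunk 2: at line 2 remove [hjkq,qpcu] add [vtd,kjqa,pas] -> 8 lines: cie emn anar vtd kjqa pas pzmt ggrul
Hunk 3: at line 4 remove [pas] add [eive] -> 8 lines: cie emn anar vtd kjqa eive pzmt ggrul
Hunk 4: at line 6 remove [pzmt] add [xsca] -> 8 lines: cie emn anar vtd kjqa eive xsca ggrul
Hunk 5: at line 4 remove [kjqa,eive] add [ydbvw,oedz,mkb] -> 9 lines: cie emn anar vtd ydbvw oedz mkb xsca ggrul
Hunk 6: at line 6 remove [mkb] add [bis] -> 9 lines: cie emn anar vtd ydbvw oedz bis xsca ggrul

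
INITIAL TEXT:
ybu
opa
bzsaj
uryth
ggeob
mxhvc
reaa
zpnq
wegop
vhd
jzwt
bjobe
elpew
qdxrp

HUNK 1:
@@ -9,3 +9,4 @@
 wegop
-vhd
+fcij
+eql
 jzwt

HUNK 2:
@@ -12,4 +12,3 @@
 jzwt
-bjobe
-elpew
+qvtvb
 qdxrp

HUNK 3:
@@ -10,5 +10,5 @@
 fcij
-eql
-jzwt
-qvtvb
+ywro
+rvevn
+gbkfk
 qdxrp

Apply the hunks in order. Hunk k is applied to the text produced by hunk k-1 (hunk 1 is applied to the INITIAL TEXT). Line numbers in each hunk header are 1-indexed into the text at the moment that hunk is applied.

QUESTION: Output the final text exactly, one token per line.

Hunk 1: at line 9 remove [vhd] add [fcij,eql] -> 15 lines: ybu opa bzsaj uryth ggeob mxhvc reaa zpnq wegop fcij eql jzwt bjobe elpew qdxrp
Hunk 2: at line 12 remove [bjobe,elpew] add [qvtvb] -> 14 lines: ybu opa bzsaj uryth ggeob mxhvc reaa zpnq wegop fcij eql jzwt qvtvb qdxrp
Hunk 3: at line 10 remove [eql,jzwt,qvtvb] add [ywro,rvevn,gbkfk] -> 14 lines: ybu opa bzsaj uryth ggeob mxhvc reaa zpnq wegop fcij ywro rvevn gbkfk qdxrp

Answer: ybu
opa
bzsaj
uryth
ggeob
mxhvc
reaa
zpnq
wegop
fcij
ywro
rvevn
gbkfk
qdxrp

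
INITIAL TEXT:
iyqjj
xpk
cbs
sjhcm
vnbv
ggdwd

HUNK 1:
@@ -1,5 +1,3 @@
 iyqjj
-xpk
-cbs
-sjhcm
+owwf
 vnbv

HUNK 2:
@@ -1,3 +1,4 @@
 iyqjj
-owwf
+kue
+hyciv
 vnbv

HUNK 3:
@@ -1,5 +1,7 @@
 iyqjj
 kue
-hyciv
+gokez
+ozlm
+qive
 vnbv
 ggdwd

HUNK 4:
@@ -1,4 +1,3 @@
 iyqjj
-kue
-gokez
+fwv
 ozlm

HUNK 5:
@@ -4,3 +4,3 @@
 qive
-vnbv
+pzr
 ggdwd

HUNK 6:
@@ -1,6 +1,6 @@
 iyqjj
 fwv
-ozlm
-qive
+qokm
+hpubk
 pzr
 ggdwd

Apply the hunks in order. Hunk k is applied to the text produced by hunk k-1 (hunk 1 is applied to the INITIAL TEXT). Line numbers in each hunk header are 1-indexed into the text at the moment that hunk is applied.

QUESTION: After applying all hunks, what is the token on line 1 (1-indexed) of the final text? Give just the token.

Answer: iyqjj

Derivation:
Hunk 1: at line 1 remove [xpk,cbs,sjhcm] add [owwf] -> 4 lines: iyqjj owwf vnbv ggdwd
Hunk 2: at line 1 remove [owwf] add [kue,hyciv] -> 5 lines: iyqjj kue hyciv vnbv ggdwd
Hunk 3: at line 1 remove [hyciv] add [gokez,ozlm,qive] -> 7 lines: iyqjj kue gokez ozlm qive vnbv ggdwd
Hunk 4: at line 1 remove [kue,gokez] add [fwv] -> 6 lines: iyqjj fwv ozlm qive vnbv ggdwd
Hunk 5: at line 4 remove [vnbv] add [pzr] -> 6 lines: iyqjj fwv ozlm qive pzr ggdwd
Hunk 6: at line 1 remove [ozlm,qive] add [qokm,hpubk] -> 6 lines: iyqjj fwv qokm hpubk pzr ggdwd
Final line 1: iyqjj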